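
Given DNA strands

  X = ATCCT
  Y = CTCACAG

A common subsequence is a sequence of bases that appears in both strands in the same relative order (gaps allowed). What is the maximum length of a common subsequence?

3

Let dp[i][j] be the LCS length of the first i bases of X and the first j bases of Y. dp[i][j] = dp[i-1][j-1]+1 when the i-th and j-th bases match, else max(dp[i-1][j], dp[i][j-1]).
    ·  C  T  C  A  C  A  G
 ·  0  0  0  0  0  0  0  0
 A  0  0  0  0  1  1  1  1
 T  0  0  1  1  1  1  1  1
 C  0  1  1  2  2  2  2  2
 C  0  1  1  2  2  3  3  3
 T  0  1  2  2  2  3  3  3
dp[5][7] = 3. One LCS (by backtracking along matches): TCC.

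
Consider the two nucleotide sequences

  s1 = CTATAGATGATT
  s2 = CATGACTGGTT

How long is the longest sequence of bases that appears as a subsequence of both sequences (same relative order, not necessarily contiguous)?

9

Match C (s1 #1, s2 #1); then A (s1 #3, s2 #2); then T (s1 #4, s2 #3); then G (s1 #6, s2 #4); then A (s1 #7, s2 #5); then T (s1 #8, s2 #7); then G (s1 #9, s2 #9); then T (s1 #11, s2 #10); then T (s1 #12, s2 #11) — 9 bases in the same relative order in both, and the DP table's final entry dp[12][11] is also 9, so no common subsequence is longer.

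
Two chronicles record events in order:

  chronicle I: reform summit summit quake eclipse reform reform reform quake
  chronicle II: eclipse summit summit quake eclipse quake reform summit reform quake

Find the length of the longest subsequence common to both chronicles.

7

One common subsequence of length 7: summit (chronicle I #2, chronicle II #2), summit (chronicle I #3, chronicle II #3), quake (chronicle I #4, chronicle II #4), eclipse (chronicle I #5, chronicle II #5), reform (chronicle I #6, chronicle II #7), reform (chronicle I #8, chronicle II #9), quake (chronicle I #9, chronicle II #10). Since dp[9][10] = 7, nothing longer is possible.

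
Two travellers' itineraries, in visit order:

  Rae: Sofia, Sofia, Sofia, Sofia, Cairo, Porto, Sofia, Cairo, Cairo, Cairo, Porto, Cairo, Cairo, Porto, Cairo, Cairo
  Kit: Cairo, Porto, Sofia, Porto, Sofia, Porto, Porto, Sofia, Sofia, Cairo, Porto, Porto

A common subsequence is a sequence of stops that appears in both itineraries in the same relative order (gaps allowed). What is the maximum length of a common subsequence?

7

One common subsequence of length 7: Sofia at Rae[1]=Kit[3], then Sofia at Rae[2]=Kit[5], then Sofia at Rae[4]=Kit[8], then Sofia at Rae[7]=Kit[9], then Cairo at Rae[10]=Kit[10], then Porto at Rae[11]=Kit[11], then Porto at Rae[14]=Kit[12]. Since dp[16][12] = 7, nothing longer is possible.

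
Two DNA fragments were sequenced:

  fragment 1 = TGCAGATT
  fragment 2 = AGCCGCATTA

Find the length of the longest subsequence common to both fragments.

6

Pick G at fragment 1[2]=fragment 2[2]; then C at fragment 1[3]=fragment 2[4]; then G at fragment 1[5]=fragment 2[5]; then A at fragment 1[6]=fragment 2[7]; then T at fragment 1[7]=fragment 2[8]; then T at fragment 1[8]=fragment 2[9]; all 6 bases appear in both, in order. Since dp[8][10] = 6, nothing longer is possible.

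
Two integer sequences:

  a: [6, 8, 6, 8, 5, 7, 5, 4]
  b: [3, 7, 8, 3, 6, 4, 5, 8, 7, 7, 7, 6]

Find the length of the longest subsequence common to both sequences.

4

Match 8 at a[2]=b[3]; then 6 at a[3]=b[5]; then 8 at a[4]=b[8]; then 7 at a[6]=b[11] — 4 values in the same relative order in both. The LCS DP gives dp[8][12] = 4, so this is optimal.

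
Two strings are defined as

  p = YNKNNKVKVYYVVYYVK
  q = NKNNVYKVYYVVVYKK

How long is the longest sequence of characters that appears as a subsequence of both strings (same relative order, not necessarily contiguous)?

Taking N [2,1], then K [3,2], then N [4,3], then N [5,4], then V [7,5], then K [8,7], then V [9,8], then Y [10,9], then Y [11,10], then V [12,12], then V [13,13], then Y [14,14], then K [17,16] gives a common subsequence of length 13. Since dp[17][16] = 13, nothing longer is possible.

13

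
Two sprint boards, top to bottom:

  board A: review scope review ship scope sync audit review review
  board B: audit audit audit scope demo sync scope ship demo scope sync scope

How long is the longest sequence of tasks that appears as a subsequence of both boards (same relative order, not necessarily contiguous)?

One common subsequence of length 4: scope (board A #2, board B #7), ship (board A #4, board B #8), scope (board A #5, board B #10), sync (board A #6, board B #11), and the DP table's final entry dp[9][12] is also 4, so no common subsequence is longer.

4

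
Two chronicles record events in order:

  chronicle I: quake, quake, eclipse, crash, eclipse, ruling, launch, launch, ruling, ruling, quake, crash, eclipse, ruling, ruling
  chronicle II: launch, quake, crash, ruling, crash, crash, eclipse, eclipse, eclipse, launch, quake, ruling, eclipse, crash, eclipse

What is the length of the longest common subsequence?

Pick quake [1,2]; then eclipse [3,8]; then eclipse [5,9]; then launch [7,10]; then ruling [9,12]; then crash [12,14]; then eclipse [13,15]; all 7 events appear in both, in order. Since dp[15][15] = 7, nothing longer is possible.

7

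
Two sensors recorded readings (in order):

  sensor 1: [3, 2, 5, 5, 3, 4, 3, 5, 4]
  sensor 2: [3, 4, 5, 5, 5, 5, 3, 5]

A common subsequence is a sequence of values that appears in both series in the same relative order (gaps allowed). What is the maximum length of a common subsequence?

Match 3 [1,1]; then 5 [3,5]; then 5 [4,6]; then 3 [7,7]; then 5 [8,8] — 5 values in the same relative order in both. Since dp[9][8] = 5, nothing longer is possible.

5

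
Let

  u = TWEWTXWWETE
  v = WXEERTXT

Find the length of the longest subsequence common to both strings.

5

Match W (u #2, v #1), then E (u #3, v #4), then T (u #5, v #6), then X (u #6, v #7), then T (u #10, v #8) — 5 characters in the same relative order in both. Since dp[11][8] = 5, nothing longer is possible.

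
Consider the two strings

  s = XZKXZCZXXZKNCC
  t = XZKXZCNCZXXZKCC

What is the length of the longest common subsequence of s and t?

13

Taking X (s #1, t #1); then Z (s #2, t #2); then K (s #3, t #3); then X (s #4, t #4); then Z (s #5, t #5); then C (s #6, t #8); then Z (s #7, t #9); then X (s #8, t #10); then X (s #9, t #11); then Z (s #10, t #12); then K (s #11, t #13); then C (s #13, t #14); then C (s #14, t #15) gives a common subsequence of length 13. Since dp[14][15] = 13, nothing longer is possible.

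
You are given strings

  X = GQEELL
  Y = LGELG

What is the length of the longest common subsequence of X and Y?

One common subsequence of length 3: G [1,2], then E [4,3], then L [5,4]. dp[6][5] = 3 confirms this is the maximum.

3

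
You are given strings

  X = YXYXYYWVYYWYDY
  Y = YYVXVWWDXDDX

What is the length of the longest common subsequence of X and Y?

6

Match Y (X #1, Y #1), Y (X #3, Y #2), X (X #4, Y #4), W (X #7, Y #6), W (X #11, Y #7), D (X #13, Y #11) — 6 characters in the same relative order in both, and the DP table's final entry dp[14][12] is also 6, so no common subsequence is longer.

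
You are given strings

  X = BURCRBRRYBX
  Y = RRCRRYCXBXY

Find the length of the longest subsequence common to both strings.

7

Let dp[i][j] be the LCS length of the first i characters of X and the first j characters of Y. dp[i][j] = dp[i-1][j-1]+1 when the i-th and j-th characters match, else max(dp[i-1][j], dp[i][j-1]).
    ·  R  R  C  R  R  Y  C  X  B  X  Y
 ·  0  0  0  0  0  0  0  0  0  0  0  0
 B  0  0  0  0  0  0  0  0  0  1  1  1
 U  0  0  0  0  0  0  0  0  0  1  1  1
 R  0  1  1  1  1  1  1  1  1  1  1  1
 C  0  1  1  2  2  2  2  2  2  2  2  2
 R  0  1  2  2  3  3  3  3  3  3  3  3
 B  0  1  2  2  3  3  3  3  3  4  4  4
 R  0  1  2  2  3  4  4  4  4  4  4  4
 R  0  1  2  2  3  4  4  4  4  4  4  4
 Y  0  1  2  2  3  4  5  5  5  5  5  5
 B  0  1  2  2  3  4  5  5  5  6  6  6
 X  0  1  2  2  3  4  5  5  6  6  7  7
dp[11][11] = 7. One LCS (by backtracking along matches): RCRRYBX.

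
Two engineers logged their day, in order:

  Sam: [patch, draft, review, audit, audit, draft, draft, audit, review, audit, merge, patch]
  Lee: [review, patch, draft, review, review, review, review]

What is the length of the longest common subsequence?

Taking patch at Sam[1]=Lee[2] → draft at Sam[2]=Lee[3] → review at Sam[3]=Lee[6] → review at Sam[9]=Lee[7] gives a common subsequence of length 4. The LCS DP gives dp[12][7] = 4, so this is optimal.

4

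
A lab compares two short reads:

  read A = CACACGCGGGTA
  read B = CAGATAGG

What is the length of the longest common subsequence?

5

Let dp[i][j] be the LCS length of the first i bases of read A and the first j bases of read B. dp[i][j] = dp[i-1][j-1]+1 when the i-th and j-th bases match, else max(dp[i-1][j], dp[i][j-1]).
    ·  C  A  G  A  T  A  G  G
 ·  0  0  0  0  0  0  0  0  0
 C  0  1  1  1  1  1  1  1  1
 A  0  1  2  2  2  2  2  2  2
 C  0  1  2  2  2  2  2  2  2
 A  0  1  2  2  3  3  3  3  3
 C  0  1  2  2  3  3  3  3  3
 G  0  1  2  3  3  3  3  4  4
 C  0  1  2  3  3  3  3  4  4
 G  0  1  2  3  3  3  3  4  5
 G  0  1  2  3  3  3  3  4  5
 G  0  1  2  3  3  3  3  4  5
 T  0  1  2  3  3  4  4  4  5
 A  0  1  2  3  4  4  5  5  5
dp[12][8] = 5. One LCS (by backtracking along matches): CAAGG.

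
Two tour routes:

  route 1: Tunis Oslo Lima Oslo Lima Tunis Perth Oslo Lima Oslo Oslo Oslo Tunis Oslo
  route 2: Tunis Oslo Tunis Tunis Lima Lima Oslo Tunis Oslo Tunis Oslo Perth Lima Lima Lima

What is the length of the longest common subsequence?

One common subsequence of length 8: Tunis at route 1[1]=route 2[1], Oslo at route 1[2]=route 2[2], Lima at route 1[3]=route 2[6], Oslo at route 1[4]=route 2[7], Tunis at route 1[6]=route 2[8], Oslo at route 1[12]=route 2[9], Tunis at route 1[13]=route 2[10], Oslo at route 1[14]=route 2[11]. dp[14][15] = 8 confirms this is the maximum.

8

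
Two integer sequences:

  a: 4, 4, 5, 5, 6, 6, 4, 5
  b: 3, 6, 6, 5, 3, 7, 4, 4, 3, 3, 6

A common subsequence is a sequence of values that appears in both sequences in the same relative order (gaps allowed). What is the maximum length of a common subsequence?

3

Let dp[i][j] be the LCS length of the first i values of a and the first j values of b. dp[i][j] = dp[i-1][j-1]+1 when the i-th and j-th values match, else max(dp[i-1][j], dp[i][j-1]).
    ·  3  6  6  5  3  7  4  4  3  3  6
 ·  0  0  0  0  0  0  0  0  0  0  0  0
 4  0  0  0  0  0  0  0  1  1  1  1  1
 4  0  0  0  0  0  0  0  1  2  2  2  2
 5  0  0  0  0  1  1  1  1  2  2  2  2
 5  0  0  0  0  1  1  1  1  2  2  2  2
 6  0  0  1  1  1  1  1  1  2  2  2  3
 6  0  0  1  2  2  2  2  2  2  2  2  3
 4  0  0  1  2  2  2  2  3  3  3  3  3
 5  0  0  1  2  3  3  3  3  3  3  3  3
dp[8][11] = 3. One LCS (by backtracking along matches): 4, 4, 6.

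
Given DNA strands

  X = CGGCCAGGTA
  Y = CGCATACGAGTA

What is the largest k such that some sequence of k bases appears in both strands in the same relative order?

One common subsequence of length 8: C [1,1], then G [3,2], then C [4,3], then C [5,7], then A [6,9], then G [8,10], then T [9,11], then A [10,12]. dp[10][12] = 8 confirms this is the maximum.

8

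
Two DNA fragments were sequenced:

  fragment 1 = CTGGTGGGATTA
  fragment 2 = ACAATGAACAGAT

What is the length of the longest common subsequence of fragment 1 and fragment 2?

One common subsequence of length 6: C (fragment 1 #1, fragment 2 #2); then T (fragment 1 #2, fragment 2 #5); then G (fragment 1 #3, fragment 2 #6); then G (fragment 1 #8, fragment 2 #11); then A (fragment 1 #9, fragment 2 #12); then T (fragment 1 #11, fragment 2 #13). The LCS DP gives dp[12][13] = 6, so this is optimal.

6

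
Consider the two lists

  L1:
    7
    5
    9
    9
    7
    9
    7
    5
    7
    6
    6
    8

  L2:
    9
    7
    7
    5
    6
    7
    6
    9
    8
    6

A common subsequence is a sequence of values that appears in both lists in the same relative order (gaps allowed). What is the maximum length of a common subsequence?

7

Taking 9 (L1 #4, L2 #1); then 7 (L1 #5, L2 #2); then 7 (L1 #7, L2 #3); then 5 (L1 #8, L2 #4); then 7 (L1 #9, L2 #6); then 6 (L1 #10, L2 #7); then 6 (L1 #11, L2 #10) gives a common subsequence of length 7, and the DP table's final entry dp[12][10] is also 7, so no common subsequence is longer.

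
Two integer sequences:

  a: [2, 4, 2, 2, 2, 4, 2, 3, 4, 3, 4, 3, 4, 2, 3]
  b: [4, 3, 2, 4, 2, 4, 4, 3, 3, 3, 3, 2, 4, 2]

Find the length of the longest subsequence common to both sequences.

9

Pick 2 [1,3], 4 [2,4], 2 [3,5], 4 [6,7], 3 [8,9], 3 [10,10], 3 [12,11], 4 [13,13], 2 [14,14]; all 9 values appear in both, in order. Since dp[15][14] = 9, nothing longer is possible.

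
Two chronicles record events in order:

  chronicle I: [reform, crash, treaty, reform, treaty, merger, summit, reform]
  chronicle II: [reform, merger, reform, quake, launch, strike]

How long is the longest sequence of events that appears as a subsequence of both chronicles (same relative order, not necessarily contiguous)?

Match reform at chronicle I[4]=chronicle II[1] → merger at chronicle I[6]=chronicle II[2] → reform at chronicle I[8]=chronicle II[3] — 3 events in the same relative order in both, and the DP table's final entry dp[8][6] is also 3, so no common subsequence is longer.

3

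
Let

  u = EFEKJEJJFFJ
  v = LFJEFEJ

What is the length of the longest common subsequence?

5

Taking F [2,2], then J [5,3], then E [6,4], then F [9,5], then J [11,7] gives a common subsequence of length 5. Since dp[11][7] = 5, nothing longer is possible.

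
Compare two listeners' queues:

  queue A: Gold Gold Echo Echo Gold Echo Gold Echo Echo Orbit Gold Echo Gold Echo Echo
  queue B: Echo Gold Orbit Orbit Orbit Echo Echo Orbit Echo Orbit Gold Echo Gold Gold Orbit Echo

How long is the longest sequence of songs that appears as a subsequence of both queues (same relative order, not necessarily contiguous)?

Pick Echo at queue A[4]=queue B[1], then Gold at queue A[5]=queue B[2], then Echo at queue A[6]=queue B[6], then Echo at queue A[8]=queue B[7], then Echo at queue A[9]=queue B[9], then Orbit at queue A[10]=queue B[10], then Gold at queue A[11]=queue B[11], then Echo at queue A[12]=queue B[12], then Gold at queue A[13]=queue B[14], then Echo at queue A[15]=queue B[16]; all 10 songs appear in both, in order. The LCS DP gives dp[15][16] = 10, so this is optimal.

10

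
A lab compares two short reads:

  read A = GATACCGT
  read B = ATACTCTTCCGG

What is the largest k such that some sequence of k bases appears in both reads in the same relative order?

6

Pick A [2,1], then T [3,2], then A [4,3], then C [5,9], then C [6,10], then G [7,12]; all 6 bases appear in both, in order. dp[8][12] = 6 confirms this is the maximum.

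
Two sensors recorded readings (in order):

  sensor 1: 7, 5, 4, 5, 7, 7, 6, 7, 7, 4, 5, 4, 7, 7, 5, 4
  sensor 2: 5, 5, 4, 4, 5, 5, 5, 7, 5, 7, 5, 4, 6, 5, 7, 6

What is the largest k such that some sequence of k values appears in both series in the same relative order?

8

One common subsequence of length 8: 5 (sensor 1 #2, sensor 2 #2), 4 (sensor 1 #3, sensor 2 #4), 5 (sensor 1 #4, sensor 2 #7), 7 (sensor 1 #5, sensor 2 #8), 7 (sensor 1 #6, sensor 2 #10), 6 (sensor 1 #7, sensor 2 #13), 5 (sensor 1 #11, sensor 2 #14), 7 (sensor 1 #13, sensor 2 #15). Since dp[16][16] = 8, nothing longer is possible.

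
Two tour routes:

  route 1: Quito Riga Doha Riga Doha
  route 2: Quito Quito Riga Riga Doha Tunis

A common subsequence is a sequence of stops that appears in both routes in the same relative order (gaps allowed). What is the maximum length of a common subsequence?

One common subsequence of length 4: Quito (route 1 #1, route 2 #2); then Riga (route 1 #2, route 2 #3); then Riga (route 1 #4, route 2 #4); then Doha (route 1 #5, route 2 #5). dp[5][6] = 4 confirms this is the maximum.

4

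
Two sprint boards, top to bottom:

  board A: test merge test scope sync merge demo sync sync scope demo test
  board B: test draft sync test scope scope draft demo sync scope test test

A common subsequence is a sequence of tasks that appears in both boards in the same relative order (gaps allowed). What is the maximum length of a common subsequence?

7

Taking test at board A[1]=board B[1], then test at board A[3]=board B[4], then scope at board A[4]=board B[6], then demo at board A[7]=board B[8], then sync at board A[9]=board B[9], then scope at board A[10]=board B[10], then test at board A[12]=board B[12] gives a common subsequence of length 7. dp[12][12] = 7 confirms this is the maximum.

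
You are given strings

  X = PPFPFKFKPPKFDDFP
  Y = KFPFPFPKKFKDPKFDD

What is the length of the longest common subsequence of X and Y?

12

One common subsequence of length 12: P (X #1, Y #3); then P (X #2, Y #5); then F (X #3, Y #6); then P (X #4, Y #7); then K (X #6, Y #9); then F (X #7, Y #10); then K (X #8, Y #11); then P (X #10, Y #13); then K (X #11, Y #14); then F (X #12, Y #15); then D (X #13, Y #16); then D (X #14, Y #17). The LCS DP gives dp[16][17] = 12, so this is optimal.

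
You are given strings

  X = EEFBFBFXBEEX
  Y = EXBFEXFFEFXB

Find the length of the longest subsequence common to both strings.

Let dp[i][j] be the LCS length of the first i characters of X and the first j characters of Y. dp[i][j] = dp[i-1][j-1]+1 when the i-th and j-th characters match, else max(dp[i-1][j], dp[i][j-1]).
    ·  E  X  B  F  E  X  F  F  E  F  X  B
 ·  0  0  0  0  0  0  0  0  0  0  0  0  0
 E  0  1  1  1  1  1  1  1  1  1  1  1  1
 E  0  1  1  1  1  2  2  2  2  2  2  2  2
 F  0  1  1  1  2  2  2  3  3  3  3  3  3
 B  0  1  1  2  2  2  2  3  3  3  3  3  4
 F  0  1  1  2  3  3  3  3  4  4  4  4  4
 B  0  1  1  2  3  3  3  3  4  4  4  4  5
 F  0  1  1  2  3  3  3  4  4  4  5  5  5
 X  0  1  2  2  3  3  4  4  4  4  5  6  6
 B  0  1  2  3  3  3  4  4  4  4  5  6  7
 E  0  1  2  3  3  4  4  4  4  5  5  6  7
 E  0  1  2  3  3  4  4  4  4  5  5  6  7
 X  0  1  2  3  3  4  5  5  5  5  5  6  7
dp[12][12] = 7. One LCS (by backtracking along matches): EEFFFXB.

7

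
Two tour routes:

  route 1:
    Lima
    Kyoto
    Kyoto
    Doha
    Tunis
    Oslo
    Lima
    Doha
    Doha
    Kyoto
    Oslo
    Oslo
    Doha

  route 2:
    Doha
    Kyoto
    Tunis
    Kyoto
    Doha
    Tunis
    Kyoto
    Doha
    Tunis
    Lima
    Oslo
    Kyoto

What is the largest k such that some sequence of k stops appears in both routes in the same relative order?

Pick Kyoto (route 1 #2, route 2 #4), then Kyoto (route 1 #3, route 2 #7), then Doha (route 1 #4, route 2 #8), then Tunis (route 1 #5, route 2 #9), then Oslo (route 1 #6, route 2 #11), then Kyoto (route 1 #10, route 2 #12); all 6 stops appear in both, in order. dp[13][12] = 6 confirms this is the maximum.

6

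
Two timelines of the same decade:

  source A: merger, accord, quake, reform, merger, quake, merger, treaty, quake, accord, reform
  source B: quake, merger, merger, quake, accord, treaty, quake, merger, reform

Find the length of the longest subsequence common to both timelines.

Taking merger [1,2], merger [5,3], quake [6,4], treaty [8,6], quake [9,7], reform [11,9] gives a common subsequence of length 6, and the DP table's final entry dp[11][9] is also 6, so no common subsequence is longer.

6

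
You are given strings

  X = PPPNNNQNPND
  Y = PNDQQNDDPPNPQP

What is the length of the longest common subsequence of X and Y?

6

One common subsequence of length 6: P [1,1], then P [2,9], then P [3,10], then N [4,11], then Q [7,13], then P [9,14]. Since dp[11][14] = 6, nothing longer is possible.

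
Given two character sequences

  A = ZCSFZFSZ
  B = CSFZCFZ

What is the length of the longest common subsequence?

6

Let dp[i][j] be the LCS length of the first i characters of A and the first j characters of B. dp[i][j] = dp[i-1][j-1]+1 when the i-th and j-th characters match, else max(dp[i-1][j], dp[i][j-1]).
    ·  C  S  F  Z  C  F  Z
 ·  0  0  0  0  0  0  0  0
 Z  0  0  0  0  1  1  1  1
 C  0  1  1  1  1  2  2  2
 S  0  1  2  2  2  2  2  2
 F  0  1  2  3  3  3  3  3
 Z  0  1  2  3  4  4  4  4
 F  0  1  2  3  4  4  5  5
 S  0  1  2  3  4  4  5  5
 Z  0  1  2  3  4  4  5  6
dp[8][7] = 6. One LCS (by backtracking along matches): CSFZFZ.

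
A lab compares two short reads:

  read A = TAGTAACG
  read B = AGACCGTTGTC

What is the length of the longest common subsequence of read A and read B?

5

Let dp[i][j] be the LCS length of the first i bases of read A and the first j bases of read B. dp[i][j] = dp[i-1][j-1]+1 when the i-th and j-th bases match, else max(dp[i-1][j], dp[i][j-1]).
    ·  A  G  A  C  C  G  T  T  G  T  C
 ·  0  0  0  0  0  0  0  0  0  0  0  0
 T  0  0  0  0  0  0  0  1  1  1  1  1
 A  0  1  1  1  1  1  1  1  1  1  1  1
 G  0  1  2  2  2  2  2  2  2  2  2  2
 T  0  1  2  2  2  2  2  3  3  3  3  3
 A  0  1  2  3  3  3  3  3  3  3  3  3
 A  0  1  2  3  3  3  3  3  3  3  3  3
 C  0  1  2  3  4  4  4  4  4  4  4  4
 G  0  1  2  3  4  4  5  5  5  5  5  5
dp[8][11] = 5. One LCS (by backtracking along matches): AGACG.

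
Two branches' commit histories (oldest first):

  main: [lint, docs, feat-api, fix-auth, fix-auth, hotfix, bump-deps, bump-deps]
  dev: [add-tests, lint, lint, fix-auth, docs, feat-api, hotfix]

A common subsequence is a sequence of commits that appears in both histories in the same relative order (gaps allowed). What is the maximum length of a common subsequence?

Taking lint at main[1]=dev[3], then docs at main[2]=dev[5], then feat-api at main[3]=dev[6], then hotfix at main[6]=dev[7] gives a common subsequence of length 4. The LCS DP gives dp[8][7] = 4, so this is optimal.

4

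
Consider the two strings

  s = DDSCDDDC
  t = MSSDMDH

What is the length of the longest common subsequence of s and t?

Match S (s #3, t #3); then D (s #5, t #4); then D (s #6, t #6) — 3 characters in the same relative order in both, and the DP table's final entry dp[8][7] is also 3, so no common subsequence is longer.

3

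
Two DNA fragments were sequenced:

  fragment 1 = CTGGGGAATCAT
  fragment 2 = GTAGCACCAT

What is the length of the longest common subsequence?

6

Let dp[i][j] be the LCS length of the first i bases of fragment 1 and the first j bases of fragment 2. dp[i][j] = dp[i-1][j-1]+1 when the i-th and j-th bases match, else max(dp[i-1][j], dp[i][j-1]).
    ·  G  T  A  G  C  A  C  C  A  T
 ·  0  0  0  0  0  0  0  0  0  0  0
 C  0  0  0  0  0  1  1  1  1  1  1
 T  0  0  1  1  1  1  1  1  1  1  2
 G  0  1  1  1  2  2  2  2  2  2  2
 G  0  1  1  1  2  2  2  2  2  2  2
 G  0  1  1  1  2  2  2  2  2  2  2
 G  0  1  1  1  2  2  2  2  2  2  2
 A  0  1  1  2  2  2  3  3  3  3  3
 A  0  1  1  2  2  2  3  3  3  4  4
 T  0  1  2  2  2  2  3  3  3  4  5
 C  0  1  2  2  2  3  3  4  4  4  5
 A  0  1  2  3  3  3  4  4  4  5  5
 T  0  1  2  3  3  3  4  4  4  5  6
dp[12][10] = 6. One LCS (by backtracking along matches): TGACAT.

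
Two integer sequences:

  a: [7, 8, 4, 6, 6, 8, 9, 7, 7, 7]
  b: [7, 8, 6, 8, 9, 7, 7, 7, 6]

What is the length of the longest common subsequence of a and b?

8

Match 7 at a[1]=b[1]; then 8 at a[2]=b[2]; then 6 at a[5]=b[3]; then 8 at a[6]=b[4]; then 9 at a[7]=b[5]; then 7 at a[8]=b[6]; then 7 at a[9]=b[7]; then 7 at a[10]=b[8] — 8 values in the same relative order in both. The LCS DP gives dp[10][9] = 8, so this is optimal.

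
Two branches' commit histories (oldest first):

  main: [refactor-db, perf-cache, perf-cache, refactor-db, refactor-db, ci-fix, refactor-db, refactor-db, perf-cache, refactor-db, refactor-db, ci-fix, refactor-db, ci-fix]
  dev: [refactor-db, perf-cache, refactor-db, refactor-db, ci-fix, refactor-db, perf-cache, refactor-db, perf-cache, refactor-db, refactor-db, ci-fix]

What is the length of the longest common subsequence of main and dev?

11

Pick refactor-db (main #1, dev #1), perf-cache (main #3, dev #2), refactor-db (main #4, dev #3), refactor-db (main #5, dev #4), ci-fix (main #6, dev #5), refactor-db (main #7, dev #6), refactor-db (main #8, dev #8), perf-cache (main #9, dev #9), refactor-db (main #11, dev #10), refactor-db (main #13, dev #11), ci-fix (main #14, dev #12); all 11 commits appear in both, in order. dp[14][12] = 11 confirms this is the maximum.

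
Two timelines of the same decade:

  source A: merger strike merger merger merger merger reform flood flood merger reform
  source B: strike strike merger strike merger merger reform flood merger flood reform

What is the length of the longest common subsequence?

8

Match merger at source A[1]=source B[3], strike at source A[2]=source B[4], merger at source A[5]=source B[5], merger at source A[6]=source B[6], reform at source A[7]=source B[7], flood at source A[8]=source B[8], flood at source A[9]=source B[10], reform at source A[11]=source B[11] — 8 events in the same relative order in both. The LCS DP gives dp[11][11] = 8, so this is optimal.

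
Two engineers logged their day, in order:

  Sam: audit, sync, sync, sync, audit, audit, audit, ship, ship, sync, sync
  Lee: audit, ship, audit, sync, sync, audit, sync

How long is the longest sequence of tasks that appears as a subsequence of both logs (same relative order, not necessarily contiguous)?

5

Taking audit [1,3]; then sync [3,4]; then sync [4,5]; then audit [7,6]; then sync [11,7] gives a common subsequence of length 5, and the DP table's final entry dp[11][7] is also 5, so no common subsequence is longer.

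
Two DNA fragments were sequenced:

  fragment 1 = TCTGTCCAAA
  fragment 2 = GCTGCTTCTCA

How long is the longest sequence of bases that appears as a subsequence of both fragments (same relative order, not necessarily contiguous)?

7

Pick T at fragment 1[1]=fragment 2[3], then C at fragment 1[2]=fragment 2[5], then T at fragment 1[3]=fragment 2[6], then T at fragment 1[5]=fragment 2[7], then C at fragment 1[6]=fragment 2[8], then C at fragment 1[7]=fragment 2[10], then A at fragment 1[10]=fragment 2[11]; all 7 bases appear in both, in order, and the DP table's final entry dp[10][11] is also 7, so no common subsequence is longer.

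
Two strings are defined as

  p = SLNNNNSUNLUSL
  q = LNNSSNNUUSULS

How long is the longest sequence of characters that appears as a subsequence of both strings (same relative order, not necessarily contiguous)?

9

Pick L [2,1] → N [3,2] → N [4,3] → N [5,6] → N [6,7] → S [7,10] → U [8,11] → L [10,12] → S [12,13]; all 9 characters appear in both, in order. dp[13][13] = 9 confirms this is the maximum.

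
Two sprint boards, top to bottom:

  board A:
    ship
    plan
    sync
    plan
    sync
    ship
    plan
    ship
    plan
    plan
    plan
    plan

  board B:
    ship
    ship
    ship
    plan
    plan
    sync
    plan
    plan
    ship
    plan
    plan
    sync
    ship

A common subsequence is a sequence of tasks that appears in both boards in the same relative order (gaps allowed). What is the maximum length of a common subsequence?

One common subsequence of length 8: ship at board A[1]=board B[3]; then plan at board A[2]=board B[5]; then sync at board A[3]=board B[6]; then plan at board A[4]=board B[7]; then plan at board A[7]=board B[8]; then ship at board A[8]=board B[9]; then plan at board A[9]=board B[10]; then plan at board A[10]=board B[11]. dp[12][13] = 8 confirms this is the maximum.

8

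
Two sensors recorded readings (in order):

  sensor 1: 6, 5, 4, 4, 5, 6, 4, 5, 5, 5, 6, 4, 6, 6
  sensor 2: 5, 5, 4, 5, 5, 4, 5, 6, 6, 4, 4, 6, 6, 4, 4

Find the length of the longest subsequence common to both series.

10

Pick 5 (sensor 1 #2, sensor 2 #1); then 5 (sensor 1 #5, sensor 2 #2); then 4 (sensor 1 #7, sensor 2 #3); then 5 (sensor 1 #8, sensor 2 #4); then 5 (sensor 1 #9, sensor 2 #5); then 5 (sensor 1 #10, sensor 2 #7); then 6 (sensor 1 #11, sensor 2 #9); then 4 (sensor 1 #12, sensor 2 #11); then 6 (sensor 1 #13, sensor 2 #12); then 6 (sensor 1 #14, sensor 2 #13); all 10 values appear in both, in order. dp[14][15] = 10 confirms this is the maximum.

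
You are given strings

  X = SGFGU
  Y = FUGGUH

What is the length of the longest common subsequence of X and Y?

3

Let dp[i][j] be the LCS length of the first i characters of X and the first j characters of Y. dp[i][j] = dp[i-1][j-1]+1 when the i-th and j-th characters match, else max(dp[i-1][j], dp[i][j-1]).
    ·  F  U  G  G  U  H
 ·  0  0  0  0  0  0  0
 S  0  0  0  0  0  0  0
 G  0  0  0  1  1  1  1
 F  0  1  1  1  1  1  1
 G  0  1  1  2  2  2  2
 U  0  1  2  2  2  3  3
dp[5][6] = 3. One LCS (by backtracking along matches): GGU.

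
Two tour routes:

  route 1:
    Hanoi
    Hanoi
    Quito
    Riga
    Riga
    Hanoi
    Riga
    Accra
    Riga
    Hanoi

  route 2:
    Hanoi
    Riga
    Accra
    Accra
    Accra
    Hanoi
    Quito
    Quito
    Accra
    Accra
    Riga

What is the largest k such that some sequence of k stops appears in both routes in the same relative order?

Pick Hanoi [1,1], Hanoi [2,6], Quito [3,8], Accra [8,10], Riga [9,11]; all 5 stops appear in both, in order, and the DP table's final entry dp[10][11] is also 5, so no common subsequence is longer.

5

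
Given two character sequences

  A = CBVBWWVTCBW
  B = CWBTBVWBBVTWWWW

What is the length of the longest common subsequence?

7

Pick C [1,1]; then B [2,5]; then V [3,6]; then B [4,9]; then W [5,13]; then W [6,14]; then W [11,15]; all 7 characters appear in both, in order. The LCS DP gives dp[11][15] = 7, so this is optimal.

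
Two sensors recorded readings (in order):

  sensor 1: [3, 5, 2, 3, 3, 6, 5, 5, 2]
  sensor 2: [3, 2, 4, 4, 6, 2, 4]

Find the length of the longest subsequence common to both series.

Let dp[i][j] be the LCS length of the first i values of sensor 1 and the first j values of sensor 2. dp[i][j] = dp[i-1][j-1]+1 when the i-th and j-th values match, else max(dp[i-1][j], dp[i][j-1]).
    ·  3  2  4  4  6  2  4
 ·  0  0  0  0  0  0  0  0
 3  0  1  1  1  1  1  1  1
 5  0  1  1  1  1  1  1  1
 2  0  1  2  2  2  2  2  2
 3  0  1  2  2  2  2  2  2
 3  0  1  2  2  2  2  2  2
 6  0  1  2  2  2  3  3  3
 5  0  1  2  2  2  3  3  3
 5  0  1  2  2  2  3  3  3
 2  0  1  2  2  2  3  4  4
dp[9][7] = 4. One LCS (by backtracking along matches): 3, 2, 6, 2.

4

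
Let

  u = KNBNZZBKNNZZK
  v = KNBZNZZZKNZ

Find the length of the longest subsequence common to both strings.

9

One common subsequence of length 9: K [1,1], N [2,2], B [3,3], N [4,5], Z [5,7], Z [6,8], K [8,9], N [10,10], Z [12,11]. dp[13][11] = 9 confirms this is the maximum.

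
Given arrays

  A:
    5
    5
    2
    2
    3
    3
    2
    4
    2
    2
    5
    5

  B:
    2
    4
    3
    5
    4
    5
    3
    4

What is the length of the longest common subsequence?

Pick 5 (A #1, B #4); then 5 (A #2, B #6); then 3 (A #6, B #7); then 4 (A #8, B #8); all 4 values appear in both, in order. Since dp[12][8] = 4, nothing longer is possible.

4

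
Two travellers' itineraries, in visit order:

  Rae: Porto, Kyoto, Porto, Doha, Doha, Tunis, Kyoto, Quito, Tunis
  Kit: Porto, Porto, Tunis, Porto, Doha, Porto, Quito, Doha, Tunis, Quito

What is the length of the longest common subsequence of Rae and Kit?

Pick Porto at Rae[1]=Kit[2], then Porto at Rae[3]=Kit[4], then Doha at Rae[4]=Kit[5], then Doha at Rae[5]=Kit[8], then Tunis at Rae[6]=Kit[9], then Quito at Rae[8]=Kit[10]; all 6 stops appear in both, in order, and the DP table's final entry dp[9][10] is also 6, so no common subsequence is longer.

6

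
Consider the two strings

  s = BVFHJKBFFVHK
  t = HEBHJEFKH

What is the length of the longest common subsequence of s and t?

Let dp[i][j] be the LCS length of the first i characters of s and the first j characters of t. dp[i][j] = dp[i-1][j-1]+1 when the i-th and j-th characters match, else max(dp[i-1][j], dp[i][j-1]).
    ·  H  E  B  H  J  E  F  K  H
 ·  0  0  0  0  0  0  0  0  0  0
 B  0  0  0  1  1  1  1  1  1  1
 V  0  0  0  1  1  1  1  1  1  1
 F  0  0  0  1  1  1  1  2  2  2
 H  0  1  1  1  2  2  2  2  2  3
 J  0  1  1  1  2  3  3  3  3  3
 K  0  1  1  1  2  3  3  3  4  4
 B  0  1  1  2  2  3  3  3  4  4
 F  0  1  1  2  2  3  3  4  4  4
 F  0  1  1  2  2  3  3  4  4  4
 V  0  1  1  2  2  3  3  4  4  4
 H  0  1  1  2  3  3  3  4  4  5
 K  0  1  1  2  3  3  3  4  5  5
dp[12][9] = 5. One LCS (by backtracking along matches): BHJKH.

5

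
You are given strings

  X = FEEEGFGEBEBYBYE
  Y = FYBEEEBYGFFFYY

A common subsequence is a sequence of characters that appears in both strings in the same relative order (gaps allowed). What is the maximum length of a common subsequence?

Pick F [1,1], E [2,4], E [3,5], E [4,6], G [5,9], F [6,12], Y [12,13], Y [14,14]; all 8 characters appear in both, in order, and the DP table's final entry dp[15][14] is also 8, so no common subsequence is longer.

8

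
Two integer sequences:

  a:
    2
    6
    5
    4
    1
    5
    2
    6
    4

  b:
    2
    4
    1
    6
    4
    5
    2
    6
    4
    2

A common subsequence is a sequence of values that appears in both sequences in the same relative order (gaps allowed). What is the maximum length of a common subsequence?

7

Match 2 at a[1]=b[1]; then 6 at a[2]=b[4]; then 4 at a[4]=b[5]; then 5 at a[6]=b[6]; then 2 at a[7]=b[7]; then 6 at a[8]=b[8]; then 4 at a[9]=b[9] — 7 values in the same relative order in both. The LCS DP gives dp[9][10] = 7, so this is optimal.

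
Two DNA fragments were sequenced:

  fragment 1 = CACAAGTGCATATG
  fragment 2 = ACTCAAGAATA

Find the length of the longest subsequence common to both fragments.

Pick C (fragment 1 #1, fragment 2 #2), then C (fragment 1 #3, fragment 2 #4), then A (fragment 1 #4, fragment 2 #5), then A (fragment 1 #5, fragment 2 #6), then G (fragment 1 #6, fragment 2 #7), then A (fragment 1 #10, fragment 2 #9), then T (fragment 1 #11, fragment 2 #10), then A (fragment 1 #12, fragment 2 #11); all 8 bases appear in both, in order. Since dp[14][11] = 8, nothing longer is possible.

8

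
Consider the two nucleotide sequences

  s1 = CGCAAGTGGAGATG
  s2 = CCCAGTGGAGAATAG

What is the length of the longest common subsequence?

12

Match C (s1 #1, s2 #2); then C (s1 #3, s2 #3); then A (s1 #5, s2 #4); then G (s1 #6, s2 #5); then T (s1 #7, s2 #6); then G (s1 #8, s2 #7); then G (s1 #9, s2 #8); then A (s1 #10, s2 #9); then G (s1 #11, s2 #10); then A (s1 #12, s2 #12); then T (s1 #13, s2 #13); then G (s1 #14, s2 #15) — 12 bases in the same relative order in both. Since dp[14][15] = 12, nothing longer is possible.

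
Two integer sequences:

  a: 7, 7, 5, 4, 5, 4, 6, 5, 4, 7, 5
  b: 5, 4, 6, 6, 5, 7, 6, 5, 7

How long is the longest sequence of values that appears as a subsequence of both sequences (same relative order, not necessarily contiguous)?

Let dp[i][j] be the LCS length of the first i values of a and the first j values of b. dp[i][j] = dp[i-1][j-1]+1 when the i-th and j-th values match, else max(dp[i-1][j], dp[i][j-1]).
    ·  5  4  6  6  5  7  6  5  7
 ·  0  0  0  0  0  0  0  0  0  0
 7  0  0  0  0  0  0  1  1  1  1
 7  0  0  0  0  0  0  1  1  1  2
 5  0  1  1  1  1  1  1  1  2  2
 4  0  1  2  2  2  2  2  2  2  2
 5  0  1  2  2  2  3  3  3  3  3
 4  0  1  2  2  2  3  3  3  3  3
 6  0  1  2  3  3  3  3  4  4  4
 5  0  1  2  3  3  4  4  4  5  5
 4  0  1  2  3  3  4  4  4  5  5
 7  0  1  2  3  3  4  5  5  5  6
 5  0  1  2  3  3  4  5  5  6  6
dp[11][9] = 6. One LCS (by backtracking along matches): 5, 4, 5, 6, 5, 7.

6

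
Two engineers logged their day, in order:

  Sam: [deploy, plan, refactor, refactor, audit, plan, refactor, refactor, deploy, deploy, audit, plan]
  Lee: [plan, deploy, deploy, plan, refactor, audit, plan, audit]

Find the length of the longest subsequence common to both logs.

Taking deploy at Sam[1]=Lee[3]; then plan at Sam[2]=Lee[4]; then refactor at Sam[4]=Lee[5]; then audit at Sam[5]=Lee[6]; then plan at Sam[6]=Lee[7]; then audit at Sam[11]=Lee[8] gives a common subsequence of length 6. Since dp[12][8] = 6, nothing longer is possible.

6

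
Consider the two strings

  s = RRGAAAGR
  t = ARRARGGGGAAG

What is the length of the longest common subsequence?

6

One common subsequence of length 6: R at s[1]=t[3] → R at s[2]=t[5] → G at s[3]=t[9] → A at s[5]=t[10] → A at s[6]=t[11] → G at s[7]=t[12]. The LCS DP gives dp[8][12] = 6, so this is optimal.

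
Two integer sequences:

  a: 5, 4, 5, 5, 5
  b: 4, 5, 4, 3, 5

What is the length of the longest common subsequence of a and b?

Let dp[i][j] be the LCS length of the first i values of a and the first j values of b. dp[i][j] = dp[i-1][j-1]+1 when the i-th and j-th values match, else max(dp[i-1][j], dp[i][j-1]).
    ·  4  5  4  3  5
 ·  0  0  0  0  0  0
 5  0  0  1  1  1  1
 4  0  1  1  2  2  2
 5  0  1  2  2  2  3
 5  0  1  2  2  2  3
 5  0  1  2  2  2  3
dp[5][5] = 3. One LCS (by backtracking along matches): 5, 4, 5.

3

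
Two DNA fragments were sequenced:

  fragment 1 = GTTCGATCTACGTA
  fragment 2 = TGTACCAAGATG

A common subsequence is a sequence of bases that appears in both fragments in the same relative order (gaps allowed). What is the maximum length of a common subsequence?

7

Pick G at fragment 1[1]=fragment 2[2], then T at fragment 1[2]=fragment 2[3], then C at fragment 1[4]=fragment 2[6], then G at fragment 1[5]=fragment 2[9], then A at fragment 1[6]=fragment 2[10], then T at fragment 1[9]=fragment 2[11], then G at fragment 1[12]=fragment 2[12]; all 7 bases appear in both, in order. Since dp[14][12] = 7, nothing longer is possible.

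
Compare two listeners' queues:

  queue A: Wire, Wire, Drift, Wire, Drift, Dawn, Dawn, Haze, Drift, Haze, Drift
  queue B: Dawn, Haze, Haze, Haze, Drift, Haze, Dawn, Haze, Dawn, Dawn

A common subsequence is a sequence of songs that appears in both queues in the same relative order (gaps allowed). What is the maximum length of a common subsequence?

Pick Dawn at queue A[6]=queue B[1], then Haze at queue A[8]=queue B[4], then Drift at queue A[9]=queue B[5], then Haze at queue A[10]=queue B[8]; all 4 songs appear in both, in order, and the DP table's final entry dp[11][10] is also 4, so no common subsequence is longer.

4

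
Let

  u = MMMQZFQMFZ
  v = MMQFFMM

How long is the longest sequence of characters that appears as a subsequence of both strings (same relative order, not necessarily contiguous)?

5

Taking M [2,1], M [3,2], Q [4,3], F [6,5], M [8,7] gives a common subsequence of length 5. The LCS DP gives dp[10][7] = 5, so this is optimal.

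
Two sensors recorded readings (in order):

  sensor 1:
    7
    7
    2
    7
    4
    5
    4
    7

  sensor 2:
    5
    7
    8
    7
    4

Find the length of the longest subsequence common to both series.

Pick 7 at sensor 1[1]=sensor 2[2] → 7 at sensor 1[4]=sensor 2[4] → 4 at sensor 1[7]=sensor 2[5]; all 3 values appear in both, in order. Since dp[8][5] = 3, nothing longer is possible.

3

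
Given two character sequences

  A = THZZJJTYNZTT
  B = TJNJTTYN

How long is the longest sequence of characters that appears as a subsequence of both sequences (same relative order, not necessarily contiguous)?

Let dp[i][j] be the LCS length of the first i characters of A and the first j characters of B. dp[i][j] = dp[i-1][j-1]+1 when the i-th and j-th characters match, else max(dp[i-1][j], dp[i][j-1]).
    ·  T  J  N  J  T  T  Y  N
 ·  0  0  0  0  0  0  0  0  0
 T  0  1  1  1  1  1  1  1  1
 H  0  1  1  1  1  1  1  1  1
 Z  0  1  1  1  1  1  1  1  1
 Z  0  1  1  1  1  1  1  1  1
 J  0  1  2  2  2  2  2  2  2
 J  0  1  2  2  3  3  3  3  3
 T  0  1  2  2  3  4  4  4  4
 Y  0  1  2  2  3  4  4  5  5
 N  0  1  2  3  3  4  4  5  6
 Z  0  1  2  3  3  4  4  5  6
 T  0  1  2  3  3  4  5  5  6
 T  0  1  2  3  3  4  5  5  6
dp[12][8] = 6. One LCS (by backtracking along matches): TJJTYN.

6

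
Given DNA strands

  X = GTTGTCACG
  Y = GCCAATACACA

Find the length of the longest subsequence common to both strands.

Let dp[i][j] be the LCS length of the first i bases of X and the first j bases of Y. dp[i][j] = dp[i-1][j-1]+1 when the i-th and j-th bases match, else max(dp[i-1][j], dp[i][j-1]).
    ·  G  C  C  A  A  T  A  C  A  C  A
 ·  0  0  0  0  0  0  0  0  0  0  0  0
 G  0  1  1  1  1  1  1  1  1  1  1  1
 T  0  1  1  1  1  1  2  2  2  2  2  2
 T  0  1  1  1  1  1  2  2  2  2  2  2
 G  0  1  1  1  1  1  2  2  2  2  2  2
 T  0  1  1  1  1  1  2  2  2  2  2  2
 C  0  1  2  2  2  2  2  2  3  3  3  3
 A  0  1  2  2  3  3  3  3  3  4  4  4
 C  0  1  2  3  3  3  3  3  4  4  5  5
 G  0  1  2  3  3  3  3  3  4  4  5  5
dp[9][11] = 5. One LCS (by backtracking along matches): GTCAC.

5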